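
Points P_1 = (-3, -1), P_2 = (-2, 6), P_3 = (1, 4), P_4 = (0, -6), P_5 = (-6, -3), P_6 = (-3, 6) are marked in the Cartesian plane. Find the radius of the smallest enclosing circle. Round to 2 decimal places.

The farthest pair is P_4–P_6 with squared distance 153. The circle on this segment as diameter has centre (-1.5, 0) and r² = 153/4 = 38.25.
Check P_1: distance² to centre = 3.25 ≤ 38.25, so it lies inside.
All remaining points lie in this disk, and no smaller disk contains both endpoints, so this is the minimum enclosing circle.
r = √(38.25) ≈ 6.18.

6.18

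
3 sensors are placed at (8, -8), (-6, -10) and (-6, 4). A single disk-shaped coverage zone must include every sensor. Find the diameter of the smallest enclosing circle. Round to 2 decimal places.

Call the three points A, B, C in the order given.
Side lengths²: AB² = 200, AC² = 340, BC² = 196.
Since AC² = 340 < 200 + 196 = 396, the triangle is acute, so the smallest enclosing circle is the circumcircle.
Circumcentre = (1/7, -3), r² = 4250/49.
Diameter = 2r = 2√(4250/49) ≈ 18.63.

18.63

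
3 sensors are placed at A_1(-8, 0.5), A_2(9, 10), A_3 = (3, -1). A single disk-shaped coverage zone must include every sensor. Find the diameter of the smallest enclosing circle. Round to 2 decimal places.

19.47

Side lengths²: A_1A_2² = 379.25, A_1A_3² = 123.25, A_2A_3² = 157.
Since A_1A_2² = 379.25 ≥ 157 + 123.25 = 280.25, the angle opposite A_1A_2 is not acute, so the smallest enclosing circle has A_1A_2 as diameter.
Centre = midpoint of A_1A_2 = (0.5, 5.25), r² = 379.25/4 = 94.8125.
Diameter = 2r = 2√(94.8125) ≈ 19.47.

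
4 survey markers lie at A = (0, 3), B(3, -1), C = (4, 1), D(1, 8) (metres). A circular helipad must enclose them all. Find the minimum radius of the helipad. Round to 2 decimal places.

4.61

A smallest enclosing disk is always determined by at most three of the input points on its boundary.
The farthest pair is B–D with squared distance 85. The circle on this segment as diameter has centre (2, 3.5) and r² = 85/4 = 21.25.
Check A: distance² to centre = 4.25 ≤ 21.25, so it lies inside.
All remaining points lie in this disk, and no smaller disk contains both endpoints, so this is the minimum enclosing circle.
r = √(21.25) ≈ 4.61.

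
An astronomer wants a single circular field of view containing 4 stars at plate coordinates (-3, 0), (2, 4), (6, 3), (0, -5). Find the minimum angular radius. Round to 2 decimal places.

A smallest enclosing disk is always determined by at most three of the input points on its boundary.
The minimum enclosing circle is determined by three boundary points: (-3, 0), (6, 3), (0, -5).
Their circumcentre is (19/9, -1/3) with r² = 2125/81.
The farthest remaining point (2, 4) is at distance² 1522/81 ≤ 2125/81.
r = √(2125/81) ≈ 5.12.

5.12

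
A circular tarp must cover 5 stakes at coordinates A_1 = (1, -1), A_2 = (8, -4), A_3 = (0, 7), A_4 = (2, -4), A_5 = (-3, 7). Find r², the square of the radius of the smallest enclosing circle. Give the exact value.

By Welzl's lemma the MEC is supported by two points (diametrically opposite) or three points (on a circumcircle).
The farthest pair is A_2–A_5 with squared distance 242. The circle on this segment as diameter has centre (2.5, 1.5) and r² = 242/4 = 60.5.
Check A_1: distance² to centre = 8.5 ≤ 60.5, so it lies inside.
All remaining points lie in this disk, and no smaller disk contains both endpoints, so this is the minimum enclosing circle.

60.5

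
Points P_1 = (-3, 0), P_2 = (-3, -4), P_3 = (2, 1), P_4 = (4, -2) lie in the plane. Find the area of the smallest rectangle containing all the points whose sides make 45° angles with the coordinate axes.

In coordinates u = x + y, v = x − y the rectangle is axis-aligned; the map (x,y)→(u,v) scales areas by 2.
u-values: -3, -7, 3, 2; range = 3 − (-7) = 10.
v-values: -3, 1, 1, 6; range = 6 − (-3) = 9.
Area = (10 × 9) / 2 = 45.

45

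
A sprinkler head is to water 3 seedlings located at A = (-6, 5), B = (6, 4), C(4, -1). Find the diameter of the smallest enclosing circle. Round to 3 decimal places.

12.197

Side lengths²: AB² = 145, AC² = 136, BC² = 29.
Since AB² = 145 < 136 + 29 = 165, the triangle is acute, so the smallest enclosing circle is the circumcircle.
Circumcentre = (-5/62, 219/62), r² = 71485/1922.
Diameter = 2r = 2√(71485/1922) ≈ 12.197.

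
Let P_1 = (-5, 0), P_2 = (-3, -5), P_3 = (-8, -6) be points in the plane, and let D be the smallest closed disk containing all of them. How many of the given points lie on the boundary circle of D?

Side lengths²: P_1P_2² = 29, P_1P_3² = 45, P_2P_3² = 26.
Since P_1P_3² = 45 < 29 + 26 = 55, the triangle is acute, so the smallest enclosing circle is the circumcircle.
Circumcentre = (-107/18, -59/18), r² = 1885/162.
The points at distance exactly r from the centre are P_1, P_2, P_3 — 3 points.

3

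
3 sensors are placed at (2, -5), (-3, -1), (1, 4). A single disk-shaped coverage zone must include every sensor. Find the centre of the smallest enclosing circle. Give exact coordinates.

Call the three points A, B, C in the order given.
Side lengths²: AB² = 41, AC² = 82, BC² = 41.
Since AC² = 82 ≥ 41 + 41 = 82, the angle opposite AC is not acute, so the smallest enclosing circle has AC as diameter.
Centre = midpoint of AC = (1.5, -0.5), r² = 82/4 = 20.5.
Centre = (1.5, -0.5).

(1.5, -0.5)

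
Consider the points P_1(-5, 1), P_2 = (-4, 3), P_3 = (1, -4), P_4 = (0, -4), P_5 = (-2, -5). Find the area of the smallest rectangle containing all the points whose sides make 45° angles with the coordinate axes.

36

In coordinates u = x + y, v = x − y the rectangle is axis-aligned; the map (x,y)→(u,v) scales areas by 2.
u-values: -4, -1, -3, -4, -7; range = -1 − (-7) = 6.
v-values: -6, -7, 5, 4, 3; range = 5 − (-7) = 12.
Area = (6 × 12) / 2 = 36.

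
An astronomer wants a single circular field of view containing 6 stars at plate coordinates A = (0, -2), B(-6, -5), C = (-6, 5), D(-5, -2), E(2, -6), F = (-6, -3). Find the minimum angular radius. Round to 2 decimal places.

6.80

By Welzl's lemma the MEC is supported by two points (diametrically opposite) or three points (on a circumcircle).
The farthest pair is C–E with squared distance 185. The circle on this segment as diameter has centre (-2, -0.5) and r² = 185/4 = 46.25.
Check A: distance² to centre = 6.25 ≤ 46.25, so it lies inside.
All remaining points lie in this disk, and no smaller disk contains both endpoints, so this is the minimum enclosing circle.
r = √(46.25) ≈ 6.80.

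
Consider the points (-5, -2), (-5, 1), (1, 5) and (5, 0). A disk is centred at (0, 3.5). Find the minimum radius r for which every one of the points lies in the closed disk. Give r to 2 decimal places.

The required radius is the distance from (0, 3.5) to the farthest point.
Squared distances: 55.25, 31.25, 3.25, 37.25.
Maximum is 55.25, attained at (-5, -2).
r = √(55.25) ≈ 7.43.

7.43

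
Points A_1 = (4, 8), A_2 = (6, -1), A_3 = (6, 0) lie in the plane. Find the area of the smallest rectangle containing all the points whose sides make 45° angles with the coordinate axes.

In coordinates u = x + y, v = x − y the rectangle is axis-aligned; the map (x,y)→(u,v) scales areas by 2.
u-values: 12, 5, 6; range = 12 − 5 = 7.
v-values: -4, 7, 6; range = 7 − (-4) = 11.
Area = (7 × 11) / 2 = 38.5.

38.5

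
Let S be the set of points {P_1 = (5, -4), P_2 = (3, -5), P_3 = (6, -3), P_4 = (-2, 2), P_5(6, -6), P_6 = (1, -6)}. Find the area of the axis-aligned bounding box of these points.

64

x ranges over [-2, 6], width 8.
y ranges over [-6, 2], height 8.
Area = 8 × 8 = 64.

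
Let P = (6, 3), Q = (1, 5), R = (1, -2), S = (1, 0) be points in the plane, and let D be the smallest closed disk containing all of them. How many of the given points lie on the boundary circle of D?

The minimum enclosing circle is determined by three boundary points: P, Q, R.
Their circumcentre is (2.5, 1.5) with r² = 14.5.
The farthest remaining point S is at distance² 4.5 ≤ 14.5.
The points at distance exactly r from the centre are P, Q, R — 3 points.

3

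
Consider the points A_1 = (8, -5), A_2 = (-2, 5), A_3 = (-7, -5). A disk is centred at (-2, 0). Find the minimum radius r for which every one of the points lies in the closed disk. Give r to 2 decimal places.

11.18

The required radius is the distance from (-2, 0) to the farthest point.
Squared distances: 125, 25, 50.
Maximum is 125, attained at A_1.
r = √125 ≈ 11.18.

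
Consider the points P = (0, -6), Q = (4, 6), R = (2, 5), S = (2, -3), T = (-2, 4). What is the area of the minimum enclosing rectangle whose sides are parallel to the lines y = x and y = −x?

96

In coordinates u = x + y, v = x − y the rectangle is axis-aligned; the map (x,y)→(u,v) scales areas by 2.
u-values: -6, 10, 7, -1, 2; range = 10 − (-6) = 16.
v-values: 6, -2, -3, 5, -6; range = 6 − (-6) = 12.
Area = (16 × 12) / 2 = 96.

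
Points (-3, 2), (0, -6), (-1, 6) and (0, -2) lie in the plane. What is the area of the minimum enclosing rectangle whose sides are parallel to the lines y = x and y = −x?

71.5

In coordinates u = x + y, v = x − y the rectangle is axis-aligned; the map (x,y)→(u,v) scales areas by 2.
u-values: -1, -6, 5, -2; range = 5 − (-6) = 11.
v-values: -5, 6, -7, 2; range = 6 − (-7) = 13.
Area = (11 × 13) / 2 = 71.5.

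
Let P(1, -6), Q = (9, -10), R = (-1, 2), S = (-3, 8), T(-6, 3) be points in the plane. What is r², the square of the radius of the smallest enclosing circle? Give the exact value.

A smallest enclosing disk is always determined by at most three of the input points on its boundary.
The farthest pair is Q–S with squared distance 468. The circle on this segment as diameter has centre (3, -1) and r² = 468/4 = 117.
Check P: distance² to centre = 29 ≤ 117, so it lies inside.
All remaining points lie in this disk, and no smaller disk contains both endpoints, so this is the minimum enclosing circle.

117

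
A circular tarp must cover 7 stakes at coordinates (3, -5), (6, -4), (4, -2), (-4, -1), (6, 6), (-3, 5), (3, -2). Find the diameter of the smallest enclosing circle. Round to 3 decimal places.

12.806

A smallest enclosing disk is always determined by at most three of the input points on its boundary.
The minimum enclosing circle is determined by three boundary points: (6, -4), (6, 6), (-3, 5).
Their circumcentre is (2, 1) with r² = 41.
The farthest remaining point (-4, -1) is at distance² 40 ≤ 41.
Diameter = 2r = 2√41 ≈ 12.806.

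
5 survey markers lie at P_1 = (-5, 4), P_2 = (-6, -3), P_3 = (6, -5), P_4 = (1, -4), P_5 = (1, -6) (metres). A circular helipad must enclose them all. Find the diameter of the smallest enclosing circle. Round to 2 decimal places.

14.21

The farthest pair is P_1–P_3 with squared distance 202. The circle on this segment as diameter has centre (0.5, -0.5) and r² = 202/4 = 50.5.
Check P_2: distance² to centre = 48.5 ≤ 50.5, so it lies inside.
All remaining points lie in this disk, and no smaller disk contains both endpoints, so this is the minimum enclosing circle.
Diameter = 2r = 2√(50.5) ≈ 14.21.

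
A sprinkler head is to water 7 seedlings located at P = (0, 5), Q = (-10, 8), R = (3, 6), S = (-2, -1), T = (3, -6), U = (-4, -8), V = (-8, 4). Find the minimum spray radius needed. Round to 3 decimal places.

9.552

The farthest pair is Q–T with squared distance 365. The circle on this segment as diameter has centre (-3.5, 1) and r² = 365/4 = 91.25.
Check P: distance² to centre = 28.25 ≤ 91.25, so it lies inside.
All remaining points lie in this disk, and no smaller disk contains both endpoints, so this is the minimum enclosing circle.
r = √(91.25) ≈ 9.552.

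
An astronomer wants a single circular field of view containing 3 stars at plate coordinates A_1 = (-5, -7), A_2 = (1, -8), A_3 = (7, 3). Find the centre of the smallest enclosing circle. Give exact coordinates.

(1, -2)

Side lengths²: A_1A_2² = 37, A_1A_3² = 244, A_2A_3² = 157.
Since A_1A_3² = 244 ≥ 157 + 37 = 194, the angle opposite A_1A_3 is not acute, so the smallest enclosing circle has A_1A_3 as diameter.
Centre = midpoint of A_1A_3 = (1, -2), r² = 244/4 = 61.
Centre = (1, -2).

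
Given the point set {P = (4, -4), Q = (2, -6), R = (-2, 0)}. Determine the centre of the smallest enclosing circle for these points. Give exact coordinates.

(0.6, -2.6)

Side lengths²: PQ² = 8, PR² = 52, QR² = 52.
Since QR² = 52 < 52 + 8 = 60, the triangle is acute, so the smallest enclosing circle is the circumcircle.
Circumcentre = (0.6, -2.6), r² = 13.52.
Centre = (0.6, -2.6).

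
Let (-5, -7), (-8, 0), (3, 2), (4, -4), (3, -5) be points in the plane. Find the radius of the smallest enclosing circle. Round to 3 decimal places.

By Welzl's lemma the MEC is supported by two points (diametrically opposite) or three points (on a circumcircle).
The minimum enclosing circle is determined by three boundary points: (-8, 0), (3, 2), (4, -4).
Their circumcentre is (-67/34, -65/34) with r² = 23125/578.
The farthest remaining point (-5, -7) is at distance² 20269/578 ≤ 23125/578.
r = √(23125/578) ≈ 6.325.

6.325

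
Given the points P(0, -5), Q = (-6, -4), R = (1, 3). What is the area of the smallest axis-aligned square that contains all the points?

64

The bounding box has width 7 and height 8.
An axis-aligned square enclosing the set must have side ≥ max(width, height).
So the minimum side is max(7, 8) = 8.
Area = 8² = 64.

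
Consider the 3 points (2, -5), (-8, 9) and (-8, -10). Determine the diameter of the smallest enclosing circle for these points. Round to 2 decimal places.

Call the three points A, B, C in the order given.
Side lengths²: AB² = 296, AC² = 125, BC² = 361.
Since BC² = 361 < 296 + 125 = 421, the triangle is acute, so the smallest enclosing circle is the circumcircle.
Circumcentre = (-6.5, -0.5), r² = 92.5.
Diameter = 2r = 2√(92.5) ≈ 19.24.

19.24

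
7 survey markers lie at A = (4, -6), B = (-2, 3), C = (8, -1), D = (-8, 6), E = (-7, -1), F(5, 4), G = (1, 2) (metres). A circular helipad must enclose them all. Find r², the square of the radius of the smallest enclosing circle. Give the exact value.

12505/162

A smallest enclosing disk is always determined by at most three of the input points on its boundary.
The minimum enclosing circle is determined by three boundary points: A, C, D.
Their circumcentre is (-7/18, 29/18) with r² = 12505/162.
The farthest remaining point E is at distance² 8185/162 ≤ 12505/162.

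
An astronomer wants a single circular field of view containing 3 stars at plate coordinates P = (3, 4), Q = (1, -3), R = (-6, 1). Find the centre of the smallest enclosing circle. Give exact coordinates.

(-43/38, 53/38)

Side lengths²: PQ² = 53, PR² = 90, QR² = 65.
Since PR² = 90 < 65 + 53 = 118, the triangle is acute, so the smallest enclosing circle is the circumcircle.
Circumcentre = (-43/38, 53/38), r² = 17225/722.
Centre = (-43/38, 53/38).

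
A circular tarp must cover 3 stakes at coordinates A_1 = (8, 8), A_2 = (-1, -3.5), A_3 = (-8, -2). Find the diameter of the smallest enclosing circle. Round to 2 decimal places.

18.87

Side lengths²: A_1A_2² = 213.25, A_1A_3² = 356, A_2A_3² = 51.25.
Since A_1A_3² = 356 ≥ 213.25 + 51.25 = 264.5, the angle opposite A_1A_3 is not acute, so the smallest enclosing circle has A_1A_3 as diameter.
Centre = midpoint of A_1A_3 = (0, 3), r² = 356/4 = 89.
Diameter = 2r = 2√89 ≈ 18.87.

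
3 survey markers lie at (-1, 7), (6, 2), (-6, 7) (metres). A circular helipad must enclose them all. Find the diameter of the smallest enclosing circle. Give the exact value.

Call the three points A, B, C in the order given.
Side lengths²: AB² = 74, AC² = 25, BC² = 169.
Since BC² = 169 ≥ 74 + 25 = 99, the angle opposite BC is not acute, so the smallest enclosing circle has BC as diameter.
Centre = midpoint of BC = (0, 4.5), r² = 169/4 = 42.25.
Diameter = 2r = 2√(42.25) = 13.

13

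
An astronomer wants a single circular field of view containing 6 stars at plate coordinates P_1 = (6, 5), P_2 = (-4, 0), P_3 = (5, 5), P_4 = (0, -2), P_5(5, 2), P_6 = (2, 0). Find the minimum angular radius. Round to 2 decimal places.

5.59

By Welzl's lemma the MEC is supported by two points (diametrically opposite) or three points (on a circumcircle).
The farthest pair is P_1–P_2 with squared distance 125. The circle on this segment as diameter has centre (1, 2.5) and r² = 125/4 = 31.25.
Check P_3: distance² to centre = 22.25 ≤ 31.25, so it lies inside.
All remaining points lie in this disk, and no smaller disk contains both endpoints, so this is the minimum enclosing circle.
r = √(31.25) ≈ 5.59.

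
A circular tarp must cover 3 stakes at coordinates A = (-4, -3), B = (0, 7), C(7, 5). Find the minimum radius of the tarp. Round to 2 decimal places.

Side lengths²: AB² = 116, AC² = 185, BC² = 53.
Since AC² = 185 ≥ 116 + 53 = 169, the angle opposite AC is not acute, so the smallest enclosing circle has AC as diameter.
Centre = midpoint of AC = (1.5, 1), r² = 185/4 = 46.25.
r = √(46.25) ≈ 6.80.

6.80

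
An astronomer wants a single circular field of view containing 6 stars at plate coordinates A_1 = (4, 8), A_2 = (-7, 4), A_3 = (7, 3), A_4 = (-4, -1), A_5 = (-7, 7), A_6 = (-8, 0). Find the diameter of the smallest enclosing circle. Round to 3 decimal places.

15.440

The minimum enclosing circle is determined by three boundary points: A_3, A_5, A_6.
Their circumcentre is (-12/17, 43/17) with r² = 17225/289.
The farthest remaining point A_1 is at distance² 15049/289 ≤ 17225/289.
Diameter = 2r = 2√(17225/289) ≈ 15.440.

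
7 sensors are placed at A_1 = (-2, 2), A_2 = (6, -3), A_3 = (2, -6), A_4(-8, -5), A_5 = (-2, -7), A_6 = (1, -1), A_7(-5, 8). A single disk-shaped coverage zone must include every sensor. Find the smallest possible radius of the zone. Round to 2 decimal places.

The minimum enclosing circle is determined by three boundary points: A_2, A_4, A_7.
Their circumcentre is (-1.625, 0.375) with r² = 69.53125.
The farthest remaining point A_5 is at distance² 54.53125 ≤ 69.53125.
r = √(69.53125) ≈ 8.34.

8.34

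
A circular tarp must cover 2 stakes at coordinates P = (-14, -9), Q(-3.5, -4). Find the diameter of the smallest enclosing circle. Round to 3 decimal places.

11.630

The smallest circle enclosing two points has them as diameter endpoints.
Centre = midpoint = (-8.75, -6.5); r² = |PQ|²/4 = 135.25/4 = 33.8125.
Diameter = 2r = 2√(33.8125) ≈ 11.630.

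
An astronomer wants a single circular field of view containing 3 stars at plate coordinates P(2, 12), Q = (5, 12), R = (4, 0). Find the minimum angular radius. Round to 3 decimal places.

6.104

Side lengths²: PQ² = 9, PR² = 148, QR² = 145.
Since PR² = 148 < 145 + 9 = 154, the triangle is acute, so the smallest enclosing circle is the circumcircle.
Circumcentre = (3.5, 73/12), r² = 5365/144.
r = √(5365/144) ≈ 6.104.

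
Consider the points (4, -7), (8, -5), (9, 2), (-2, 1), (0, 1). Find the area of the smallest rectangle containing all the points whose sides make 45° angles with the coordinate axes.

In coordinates u = x + y, v = x − y the rectangle is axis-aligned; the map (x,y)→(u,v) scales areas by 2.
u-values: -3, 3, 11, -1, 1; range = 11 − (-3) = 14.
v-values: 11, 13, 7, -3, -1; range = 13 − (-3) = 16.
Area = (14 × 16) / 2 = 112.

112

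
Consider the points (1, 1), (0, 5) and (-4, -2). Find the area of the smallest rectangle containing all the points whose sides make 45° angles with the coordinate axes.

27.5

In coordinates u = x + y, v = x − y the rectangle is axis-aligned; the map (x,y)→(u,v) scales areas by 2.
u-values: 2, 5, -6; range = 5 − (-6) = 11.
v-values: 0, -5, -2; range = 0 − (-5) = 5.
Area = (11 × 5) / 2 = 27.5.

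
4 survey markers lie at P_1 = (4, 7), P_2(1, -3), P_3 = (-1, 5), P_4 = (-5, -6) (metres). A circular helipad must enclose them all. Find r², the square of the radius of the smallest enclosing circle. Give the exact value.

62.5

The minimum enclosing circle of a finite set is fixed by two of the points (as a diameter) or three (as a circumcircle).
The farthest pair is P_1–P_4 with squared distance 250. The circle on this segment as diameter has centre (-0.5, 0.5) and r² = 250/4 = 62.5.
Check P_2: distance² to centre = 14.5 ≤ 62.5, so it lies inside.
All remaining points lie in this disk, and no smaller disk contains both endpoints, so this is the minimum enclosing circle.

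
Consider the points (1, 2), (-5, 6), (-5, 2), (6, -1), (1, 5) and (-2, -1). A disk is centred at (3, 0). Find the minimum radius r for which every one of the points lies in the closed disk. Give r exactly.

The required radius is the distance from (3, 0) to the farthest point.
Squared distances: 8, 100, 68, 10, 29, 26.
Maximum is 100, attained at (-5, 6).
r = √100 = 10.

10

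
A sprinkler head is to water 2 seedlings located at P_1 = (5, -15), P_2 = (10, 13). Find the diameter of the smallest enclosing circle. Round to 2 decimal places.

28.44

The smallest circle enclosing two points has them as diameter endpoints.
Centre = midpoint = (7.5, -1); r² = |P_1P_2|²/4 = 809/4 = 202.25.
Diameter = 2r = 2√(202.25) ≈ 28.44.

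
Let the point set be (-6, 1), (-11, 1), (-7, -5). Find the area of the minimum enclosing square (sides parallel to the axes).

36

The bounding box has width 5 and height 6.
An axis-aligned square enclosing the set must have side ≥ max(width, height).
So the minimum side is max(5, 6) = 6.
Area = 6² = 36.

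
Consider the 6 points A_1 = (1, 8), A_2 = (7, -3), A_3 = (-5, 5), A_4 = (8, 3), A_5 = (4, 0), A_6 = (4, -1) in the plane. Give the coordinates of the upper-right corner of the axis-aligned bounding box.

x-range [-5, 8], y-range [-3, 8].
The upper-right corner is (8, 8).

(8, 8)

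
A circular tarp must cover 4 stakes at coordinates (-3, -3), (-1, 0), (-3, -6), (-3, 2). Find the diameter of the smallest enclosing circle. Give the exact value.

8

The farthest pair is (-3, -6)–(-3, 2) with squared distance 64. The circle on this segment as diameter has centre (-3, -2) and r² = 64/4 = 16.
Check (-3, -3): distance² to centre = 1 ≤ 16, so it lies inside.
All remaining points lie in this disk, and no smaller disk contains both endpoints, so this is the minimum enclosing circle.
Diameter = 2r = 2√16 = 8.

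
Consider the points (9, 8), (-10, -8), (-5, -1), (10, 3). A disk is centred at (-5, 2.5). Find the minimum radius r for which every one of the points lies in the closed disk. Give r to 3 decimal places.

The required radius is the distance from (-5, 2.5) to the farthest point.
Squared distances: 226.25, 135.25, 12.25, 225.25.
Maximum is 226.25, attained at (9, 8).
r = √(226.25) ≈ 15.042.

15.042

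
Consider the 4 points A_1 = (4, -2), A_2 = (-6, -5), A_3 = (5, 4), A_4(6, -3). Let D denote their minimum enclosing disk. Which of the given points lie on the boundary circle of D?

The minimum enclosing circle of a finite set is fixed by two of the points (as a diameter) or three (as a circumcircle).
The farthest pair is A_2–A_3 with squared distance 202. The circle on this segment as diameter has centre (-0.5, -0.5) and r² = 202/4 = 50.5.
Check A_1: distance² to centre = 22.5 ≤ 50.5, so it lies inside.
All remaining points lie in this disk, and no smaller disk contains both endpoints, so this is the minimum enclosing circle.
The points at distance exactly r from the centre are A_2, A_3 — 2 points.

A_2, A_3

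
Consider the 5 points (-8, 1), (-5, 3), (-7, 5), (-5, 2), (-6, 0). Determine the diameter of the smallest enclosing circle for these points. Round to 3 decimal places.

The minimum enclosing circle of a finite set is fixed by two of the points (as a diameter) or three (as a circumcircle).
The farthest pair is (-7, 5)–(-6, 0) with squared distance 26. The circle on this segment as diameter has centre (-6.5, 2.5) and r² = 26/4 = 6.5.
Check (-8, 1): distance² to centre = 4.5 ≤ 6.5, so it lies inside.
All remaining points lie in this disk, and no smaller disk contains both endpoints, so this is the minimum enclosing circle.
Diameter = 2r = 2√(6.5) ≈ 5.099.

5.099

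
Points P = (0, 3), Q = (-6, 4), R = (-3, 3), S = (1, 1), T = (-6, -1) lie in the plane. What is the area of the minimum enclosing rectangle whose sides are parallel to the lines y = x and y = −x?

50

In coordinates u = x + y, v = x − y the rectangle is axis-aligned; the map (x,y)→(u,v) scales areas by 2.
u-values: 3, -2, 0, 2, -7; range = 3 − (-7) = 10.
v-values: -3, -10, -6, 0, -5; range = 0 − (-10) = 10.
Area = (10 × 10) / 2 = 50.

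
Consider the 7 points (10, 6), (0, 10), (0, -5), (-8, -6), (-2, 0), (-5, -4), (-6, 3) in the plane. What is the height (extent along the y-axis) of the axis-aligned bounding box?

16

max y = 10, min y = -6, so height = 16.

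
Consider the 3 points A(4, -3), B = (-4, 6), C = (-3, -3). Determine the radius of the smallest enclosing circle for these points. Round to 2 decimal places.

6.02

Side lengths²: AB² = 145, AC² = 49, BC² = 82.
Since AB² = 145 ≥ 82 + 49 = 131, the angle opposite AB is not acute, so the smallest enclosing circle has AB as diameter.
Centre = midpoint of AB = (0, 1.5), r² = 145/4 = 36.25.
r = √(36.25) ≈ 6.02.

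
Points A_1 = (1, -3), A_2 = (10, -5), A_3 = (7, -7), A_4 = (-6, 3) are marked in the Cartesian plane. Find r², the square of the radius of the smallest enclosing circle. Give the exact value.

80

The farthest pair is A_2–A_4 with squared distance 320. The circle on this segment as diameter has centre (2, -1) and r² = 320/4 = 80.
Check A_1: distance² to centre = 5 ≤ 80, so it lies inside.
All remaining points lie in this disk, and no smaller disk contains both endpoints, so this is the minimum enclosing circle.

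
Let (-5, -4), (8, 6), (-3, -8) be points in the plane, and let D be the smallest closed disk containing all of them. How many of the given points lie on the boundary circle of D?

Call the three points A, B, C in the order given.
Side lengths²: AB² = 269, AC² = 20, BC² = 317.
Since BC² = 317 ≥ 269 + 20 = 289, the angle opposite BC is not acute, so the smallest enclosing circle has BC as diameter.
Centre = midpoint of BC = (2.5, -1), r² = 317/4 = 79.25.
The points at distance exactly r from the centre are (8, 6), (-3, -8) — 2 points.

2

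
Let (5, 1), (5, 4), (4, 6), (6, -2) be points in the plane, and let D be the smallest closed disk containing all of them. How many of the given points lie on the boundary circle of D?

A smallest enclosing disk is always determined by at most three of the input points on its boundary.
The farthest pair is (4, 6)–(6, -2) with squared distance 68. The circle on this segment as diameter has centre (5, 2) and r² = 68/4 = 17.
Check (5, 1): distance² to centre = 1 ≤ 17, so it lies inside.
All remaining points lie in this disk, and no smaller disk contains both endpoints, so this is the minimum enclosing circle.
The points at distance exactly r from the centre are (4, 6), (6, -2) — 2 points.

2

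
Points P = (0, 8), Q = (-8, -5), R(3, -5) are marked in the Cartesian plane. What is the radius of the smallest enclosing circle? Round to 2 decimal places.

Side lengths²: PQ² = 233, PR² = 178, QR² = 121.
Since PQ² = 233 < 178 + 121 = 299, the triangle is acute, so the smallest enclosing circle is the circumcircle.
Circumcentre = (-2.5, 15/26), r² = 20737/338.
r = √(20737/338) ≈ 7.83.

7.83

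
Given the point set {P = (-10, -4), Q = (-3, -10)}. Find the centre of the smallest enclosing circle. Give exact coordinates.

The smallest circle enclosing two points has them as diameter endpoints.
Centre = midpoint = (-6.5, -7); r² = |PQ|²/4 = 85/4 = 21.25.
Centre = (-6.5, -7).

(-6.5, -7)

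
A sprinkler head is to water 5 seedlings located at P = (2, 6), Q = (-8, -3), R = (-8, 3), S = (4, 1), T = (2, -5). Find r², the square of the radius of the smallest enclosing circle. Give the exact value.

47.06

The minimum enclosing circle is determined by three boundary points: P, Q, T.
Their circumcentre is (-2.1, 0.5) with r² = 47.06.
The farthest remaining point R is at distance² 41.06 ≤ 47.06.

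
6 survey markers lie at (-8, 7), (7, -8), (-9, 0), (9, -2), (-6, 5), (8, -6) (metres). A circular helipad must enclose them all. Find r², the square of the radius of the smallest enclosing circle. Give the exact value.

112.5

The minimum enclosing circle of a finite set is fixed by two of the points (as a diameter) or three (as a circumcircle).
The farthest pair is (-8, 7)–(7, -8) with squared distance 450. The circle on this segment as diameter has centre (-0.5, -0.5) and r² = 450/4 = 112.5.
Check (-9, 0): distance² to centre = 72.5 ≤ 112.5, so it lies inside.
All remaining points lie in this disk, and no smaller disk contains both endpoints, so this is the minimum enclosing circle.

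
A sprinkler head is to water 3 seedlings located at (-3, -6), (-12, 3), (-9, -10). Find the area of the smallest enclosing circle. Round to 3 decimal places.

Call the three points A, B, C in the order given.
Side lengths²: AB² = 162, AC² = 52, BC² = 178.
Since BC² = 178 < 162 + 52 = 214, the triangle is acute, so the smallest enclosing circle is the circumcircle.
Circumcentre = (-9.2, -3.2), r² = 46.28.
Area = π·r² = π·46.28 ≈ 145.393.

145.393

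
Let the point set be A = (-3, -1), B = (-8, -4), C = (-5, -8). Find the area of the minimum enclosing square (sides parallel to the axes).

The bounding box has width 5 and height 7.
An axis-aligned square enclosing the set must have side ≥ max(width, height).
So the minimum side is max(5, 7) = 7.
Area = 7² = 49.

49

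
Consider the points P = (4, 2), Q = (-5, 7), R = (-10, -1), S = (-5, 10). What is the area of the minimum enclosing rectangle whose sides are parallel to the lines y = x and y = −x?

In coordinates u = x + y, v = x − y the rectangle is axis-aligned; the map (x,y)→(u,v) scales areas by 2.
u-values: 6, 2, -11, 5; range = 6 − (-11) = 17.
v-values: 2, -12, -9, -15; range = 2 − (-15) = 17.
Area = (17 × 17) / 2 = 144.5.

144.5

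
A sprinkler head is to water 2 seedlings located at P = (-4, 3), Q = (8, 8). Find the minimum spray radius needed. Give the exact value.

6.5

The smallest circle enclosing two points has them as diameter endpoints.
Centre = midpoint = (2, 5.5); r² = |PQ|²/4 = 169/4 = 42.25.
r = √(42.25) = 6.5.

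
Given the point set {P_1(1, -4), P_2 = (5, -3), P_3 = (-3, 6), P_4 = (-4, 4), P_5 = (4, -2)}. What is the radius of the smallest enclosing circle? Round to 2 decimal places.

6.02

A smallest enclosing disk is always determined by at most three of the input points on its boundary.
The farthest pair is P_2–P_3 with squared distance 145. The circle on this segment as diameter has centre (1, 1.5) and r² = 145/4 = 36.25.
Check P_1: distance² to centre = 30.25 ≤ 36.25, so it lies inside.
All remaining points lie in this disk, and no smaller disk contains both endpoints, so this is the minimum enclosing circle.
r = √(36.25) ≈ 6.02.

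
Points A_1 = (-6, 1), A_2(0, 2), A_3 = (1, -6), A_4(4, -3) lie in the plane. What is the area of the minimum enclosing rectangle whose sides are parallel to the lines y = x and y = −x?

In coordinates u = x + y, v = x − y the rectangle is axis-aligned; the map (x,y)→(u,v) scales areas by 2.
u-values: -5, 2, -5, 1; range = 2 − (-5) = 7.
v-values: -7, -2, 7, 7; range = 7 − (-7) = 14.
Area = (7 × 14) / 2 = 49.

49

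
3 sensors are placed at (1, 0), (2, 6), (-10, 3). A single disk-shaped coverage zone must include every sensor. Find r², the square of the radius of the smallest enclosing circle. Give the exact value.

40885/1058

Call the three points A, B, C in the order given.
Side lengths²: AB² = 37, AC² = 130, BC² = 153.
Since BC² = 153 < 130 + 37 = 167, the triangle is acute, so the smallest enclosing circle is the circumcircle.
Circumcentre = (-177/46, 179/46), r² = 40885/1058.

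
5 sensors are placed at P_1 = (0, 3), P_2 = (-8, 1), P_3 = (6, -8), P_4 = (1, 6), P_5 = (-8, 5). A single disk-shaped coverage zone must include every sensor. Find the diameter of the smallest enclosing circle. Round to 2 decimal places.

The farthest pair is P_3–P_5 with squared distance 365. The circle on this segment as diameter has centre (-1, -1.5) and r² = 365/4 = 91.25.
Check P_1: distance² to centre = 21.25 ≤ 91.25, so it lies inside.
All remaining points lie in this disk, and no smaller disk contains both endpoints, so this is the minimum enclosing circle.
Diameter = 2r = 2√(91.25) ≈ 19.10.

19.10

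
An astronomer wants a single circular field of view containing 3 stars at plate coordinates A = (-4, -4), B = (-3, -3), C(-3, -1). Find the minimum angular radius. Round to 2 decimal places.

Side lengths²: AB² = 2, AC² = 10, BC² = 4.
Since AC² = 10 ≥ 4 + 2 = 6, the angle opposite AC is not acute, so the smallest enclosing circle has AC as diameter.
Centre = midpoint of AC = (-3.5, -2.5), r² = 10/4 = 2.5.
r = √(2.5) ≈ 1.58.

1.58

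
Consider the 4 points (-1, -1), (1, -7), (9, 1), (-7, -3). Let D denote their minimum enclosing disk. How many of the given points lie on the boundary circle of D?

The minimum enclosing circle of a finite set is fixed by two of the points (as a diameter) or three (as a circumcircle).
The farthest pair is (9, 1)–(-7, -3) with squared distance 272. The circle on this segment as diameter has centre (1, -1) and r² = 272/4 = 68.
Check (-1, -1): distance² to centre = 4 ≤ 68, so it lies inside.
All remaining points lie in this disk, and no smaller disk contains both endpoints, so this is the minimum enclosing circle.
The points at distance exactly r from the centre are (9, 1), (-7, -3) — 2 points.

2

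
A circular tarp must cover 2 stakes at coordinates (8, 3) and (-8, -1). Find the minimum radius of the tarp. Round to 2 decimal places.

8.25

The smallest circle enclosing two points has them as diameter endpoints.
Centre = midpoint = (0, 1); r² = |(8, 3)−(-8, -1)|²/4 = 272/4 = 68.
r = √68 ≈ 8.25.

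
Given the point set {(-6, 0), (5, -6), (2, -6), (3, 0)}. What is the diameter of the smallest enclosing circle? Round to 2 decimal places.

12.53

The farthest pair is (-6, 0)–(5, -6) with squared distance 157. The circle on this segment as diameter has centre (-0.5, -3) and r² = 157/4 = 39.25.
Check (2, -6): distance² to centre = 15.25 ≤ 39.25, so it lies inside.
All remaining points lie in this disk, and no smaller disk contains both endpoints, so this is the minimum enclosing circle.
Diameter = 2r = 2√(39.25) ≈ 12.53.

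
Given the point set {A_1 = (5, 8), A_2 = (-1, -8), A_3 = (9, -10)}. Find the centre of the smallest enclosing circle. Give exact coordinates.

(238/43, -57/43)

Side lengths²: A_1A_2² = 292, A_1A_3² = 340, A_2A_3² = 104.
Since A_1A_3² = 340 < 292 + 104 = 396, the triangle is acute, so the smallest enclosing circle is the circumcircle.
Circumcentre = (238/43, -57/43), r² = 161330/1849.
Centre = (238/43, -57/43).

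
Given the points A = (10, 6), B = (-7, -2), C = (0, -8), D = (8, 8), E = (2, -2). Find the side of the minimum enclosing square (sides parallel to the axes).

The bounding box has width 17 and height 16.
An axis-aligned square enclosing the set must have side ≥ max(width, height).
So the minimum side is max(17, 16) = 17.

17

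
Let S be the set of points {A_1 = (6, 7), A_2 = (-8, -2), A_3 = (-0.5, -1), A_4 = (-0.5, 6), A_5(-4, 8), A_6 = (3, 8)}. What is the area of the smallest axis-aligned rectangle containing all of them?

140

x ranges over [-8, 6], width 14.
y ranges over [-2, 8], height 10.
Area = 14 × 10 = 140.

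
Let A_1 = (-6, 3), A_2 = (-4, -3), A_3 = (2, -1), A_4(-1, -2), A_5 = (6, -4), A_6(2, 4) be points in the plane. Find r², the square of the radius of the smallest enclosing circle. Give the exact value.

By Welzl's lemma the MEC is supported by two points (diametrically opposite) or three points (on a circumcircle).
The farthest pair is A_1–A_5 with squared distance 193. The circle on this segment as diameter has centre (0, -0.5) and r² = 193/4 = 48.25.
Check A_2: distance² to centre = 22.25 ≤ 48.25, so it lies inside.
All remaining points lie in this disk, and no smaller disk contains both endpoints, so this is the minimum enclosing circle.

48.25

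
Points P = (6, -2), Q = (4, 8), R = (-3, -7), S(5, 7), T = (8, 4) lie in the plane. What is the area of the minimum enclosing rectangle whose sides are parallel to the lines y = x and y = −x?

In coordinates u = x + y, v = x − y the rectangle is axis-aligned; the map (x,y)→(u,v) scales areas by 2.
u-values: 4, 12, -10, 12, 12; range = 12 − (-10) = 22.
v-values: 8, -4, 4, -2, 4; range = 8 − (-4) = 12.
Area = (22 × 12) / 2 = 132.

132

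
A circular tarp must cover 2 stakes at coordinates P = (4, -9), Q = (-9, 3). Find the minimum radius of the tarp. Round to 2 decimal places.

8.85

The smallest circle enclosing two points has them as diameter endpoints.
Centre = midpoint = (-2.5, -3); r² = |PQ|²/4 = 313/4 = 78.25.
r = √(78.25) ≈ 8.85.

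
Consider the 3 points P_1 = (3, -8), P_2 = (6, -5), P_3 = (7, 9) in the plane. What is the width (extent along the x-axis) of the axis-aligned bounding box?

max x = 7, min x = 3, so width = 4.

4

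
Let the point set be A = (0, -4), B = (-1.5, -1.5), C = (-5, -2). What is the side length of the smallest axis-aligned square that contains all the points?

5

The bounding box has width 5 and height 2.5.
An axis-aligned square enclosing the set must have side ≥ max(width, height).
So the minimum side is max(5, 2.5) = 5.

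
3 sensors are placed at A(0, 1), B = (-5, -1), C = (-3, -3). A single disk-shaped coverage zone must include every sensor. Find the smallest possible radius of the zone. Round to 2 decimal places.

Side lengths²: AB² = 29, AC² = 25, BC² = 8.
Since AB² = 29 < 25 + 8 = 33, the triangle is acute, so the smallest enclosing circle is the circumcircle.
Circumcentre = (-33/14, -5/14), r² = 725/98.
r = √(725/98) ≈ 2.72.

2.72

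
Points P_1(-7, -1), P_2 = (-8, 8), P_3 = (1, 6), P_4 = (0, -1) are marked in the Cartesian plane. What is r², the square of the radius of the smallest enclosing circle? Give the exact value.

A smallest enclosing disk is always determined by at most three of the input points on its boundary.
The farthest pair is P_2–P_4 with squared distance 145. The circle on this segment as diameter has centre (-4, 3.5) and r² = 145/4 = 36.25.
Check P_1: distance² to centre = 29.25 ≤ 36.25, so it lies inside.
All remaining points lie in this disk, and no smaller disk contains both endpoints, so this is the minimum enclosing circle.

36.25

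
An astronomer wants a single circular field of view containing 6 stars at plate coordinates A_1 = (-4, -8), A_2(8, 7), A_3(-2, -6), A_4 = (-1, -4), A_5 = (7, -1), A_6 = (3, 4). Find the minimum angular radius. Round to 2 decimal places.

A smallest enclosing disk is always determined by at most three of the input points on its boundary.
The farthest pair is A_1–A_2 with squared distance 369. The circle on this segment as diameter has centre (2, -0.5) and r² = 369/4 = 92.25.
Check A_3: distance² to centre = 46.25 ≤ 92.25, so it lies inside.
All remaining points lie in this disk, and no smaller disk contains both endpoints, so this is the minimum enclosing circle.
r = √(92.25) ≈ 9.60.

9.60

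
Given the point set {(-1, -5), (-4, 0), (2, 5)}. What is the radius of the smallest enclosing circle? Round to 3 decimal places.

Call the three points A, B, C in the order given.
Side lengths²: AB² = 34, AC² = 109, BC² = 61.
Since AC² = 109 ≥ 61 + 34 = 95, the angle opposite AC is not acute, so the smallest enclosing circle has AC as diameter.
Centre = midpoint of AC = (0.5, 0), r² = 109/4 = 27.25.
r = √(27.25) ≈ 5.220.

5.220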